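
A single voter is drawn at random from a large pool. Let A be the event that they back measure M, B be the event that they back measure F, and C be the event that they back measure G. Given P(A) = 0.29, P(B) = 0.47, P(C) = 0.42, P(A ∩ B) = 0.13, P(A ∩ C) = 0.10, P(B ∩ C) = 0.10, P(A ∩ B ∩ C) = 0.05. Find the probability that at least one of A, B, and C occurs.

0.90

By inclusion-exclusion,
P(A ∪ B ∪ C) = 0.29 + 0.47 + 0.42 − 0.13 − 0.10 − 0.10 + 0.05 = 0.90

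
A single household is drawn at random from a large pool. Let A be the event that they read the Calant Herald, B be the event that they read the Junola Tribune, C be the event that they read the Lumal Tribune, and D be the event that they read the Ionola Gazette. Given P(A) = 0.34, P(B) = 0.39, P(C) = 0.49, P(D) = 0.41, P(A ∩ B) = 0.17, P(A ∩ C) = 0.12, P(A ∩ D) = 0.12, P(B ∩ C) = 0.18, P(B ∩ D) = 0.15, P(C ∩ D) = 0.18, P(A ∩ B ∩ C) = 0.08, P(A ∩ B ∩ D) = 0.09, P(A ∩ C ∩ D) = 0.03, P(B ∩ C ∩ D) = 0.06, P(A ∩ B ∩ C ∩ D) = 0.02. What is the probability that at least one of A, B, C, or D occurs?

0.95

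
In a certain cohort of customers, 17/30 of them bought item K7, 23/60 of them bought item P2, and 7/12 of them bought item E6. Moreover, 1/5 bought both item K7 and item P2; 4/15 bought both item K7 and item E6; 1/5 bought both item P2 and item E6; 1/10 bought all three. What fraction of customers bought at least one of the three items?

29/30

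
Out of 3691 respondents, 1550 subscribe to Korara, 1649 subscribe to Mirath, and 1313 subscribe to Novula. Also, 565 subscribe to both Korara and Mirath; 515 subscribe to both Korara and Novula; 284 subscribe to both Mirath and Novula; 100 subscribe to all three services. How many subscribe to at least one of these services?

3248

Inclusion–exclusion gives
|union| = 1550 + 1649 + 1313 − 565 − 515 − 284 + 100 = 3248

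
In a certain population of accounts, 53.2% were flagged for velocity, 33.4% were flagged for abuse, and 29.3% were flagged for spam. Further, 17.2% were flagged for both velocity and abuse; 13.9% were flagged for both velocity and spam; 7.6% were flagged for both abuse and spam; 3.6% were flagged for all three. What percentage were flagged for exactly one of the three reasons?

By inclusion–exclusion (exactly-one form):
P(exactly one) = 53.2 + 33.4 + 29.3 − 2·17.2 − 2·13.9 − 2·7.6 + 3·3.6 = 49.3%

49.3%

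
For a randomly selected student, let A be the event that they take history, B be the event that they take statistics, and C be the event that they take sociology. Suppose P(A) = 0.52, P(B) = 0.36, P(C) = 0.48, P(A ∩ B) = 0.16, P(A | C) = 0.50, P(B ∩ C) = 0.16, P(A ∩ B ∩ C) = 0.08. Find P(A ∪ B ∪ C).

0.88

P(A ∩ C) = P(C)·P(A|C) = 0.48 × 0.50 = 0.24
By inclusion–exclusion:
P(A ∪ B ∪ C) = 0.52 + 0.36 + 0.48 − 0.16 − 0.24 − 0.16 + 0.08 = 0.88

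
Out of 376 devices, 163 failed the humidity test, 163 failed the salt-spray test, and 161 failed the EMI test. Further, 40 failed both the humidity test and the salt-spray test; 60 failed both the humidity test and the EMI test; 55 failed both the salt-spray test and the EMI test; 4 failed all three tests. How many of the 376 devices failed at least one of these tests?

|union| = 163 + 163 + 161 − 40 − 60 − 55 + 4 = 336

336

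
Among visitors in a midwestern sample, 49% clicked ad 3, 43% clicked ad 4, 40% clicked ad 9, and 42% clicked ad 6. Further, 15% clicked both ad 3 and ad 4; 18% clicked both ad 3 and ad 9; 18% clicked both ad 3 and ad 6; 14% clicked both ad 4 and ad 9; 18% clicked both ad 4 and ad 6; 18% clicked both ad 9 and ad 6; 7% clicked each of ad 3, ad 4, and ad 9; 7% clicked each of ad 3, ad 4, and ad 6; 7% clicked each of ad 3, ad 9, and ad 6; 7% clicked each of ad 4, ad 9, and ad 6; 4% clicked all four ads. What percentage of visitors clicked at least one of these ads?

Inclusion–exclusion gives
P(union) = 49 + 43 + 40 + 42 − 15 − 18 − 18 − 14 − 18 − 18 + 7 + 7 + 7 + 7 − 4 = 97%

97%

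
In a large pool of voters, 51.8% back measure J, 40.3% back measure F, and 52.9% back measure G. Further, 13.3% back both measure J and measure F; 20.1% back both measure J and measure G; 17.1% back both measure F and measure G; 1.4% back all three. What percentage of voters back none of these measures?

By inclusion-exclusion,
P(union) = 51.8 + 40.3 + 52.9 − 13.3 − 20.1 − 17.1 + 1.4 = 95.9%
P(none) = 100% − 95.9% = 4.1%

4.1%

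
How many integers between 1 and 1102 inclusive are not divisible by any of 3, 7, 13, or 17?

548

Inclusion–exclusion gives
floor(1102/3) + floor(1102/7) + floor(1102/13) + floor(1102/17) − floor(1102/21) − floor(1102/39) − floor(1102/51) − floor(1102/91) − floor(1102/119) − floor(1102/221) + floor(1102/273) + floor(1102/357) + floor(1102/663) + floor(1102/1547) − floor(1102/4641) = 367 + 157 + 84 + 64 − 52 − 28 − 21 − 12 − 9 − 4 + 4 + 3 + 1 + 0 − 0 = 554
1102 − 554 = 548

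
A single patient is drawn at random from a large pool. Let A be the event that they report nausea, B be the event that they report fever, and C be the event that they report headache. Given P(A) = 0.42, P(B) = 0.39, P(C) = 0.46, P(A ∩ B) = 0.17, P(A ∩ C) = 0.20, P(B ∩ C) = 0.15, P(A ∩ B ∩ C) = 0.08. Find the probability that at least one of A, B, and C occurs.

0.83

P(A ∪ B ∪ C) = 0.42 + 0.39 + 0.46 − 0.17 − 0.20 − 0.15 + 0.08 = 0.83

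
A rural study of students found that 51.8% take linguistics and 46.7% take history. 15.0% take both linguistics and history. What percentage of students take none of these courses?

16.5%

P(at least one) = 51.8 + 46.7 − 15.0 = 83.5%
P(none) = 100% − 83.5% = 16.5%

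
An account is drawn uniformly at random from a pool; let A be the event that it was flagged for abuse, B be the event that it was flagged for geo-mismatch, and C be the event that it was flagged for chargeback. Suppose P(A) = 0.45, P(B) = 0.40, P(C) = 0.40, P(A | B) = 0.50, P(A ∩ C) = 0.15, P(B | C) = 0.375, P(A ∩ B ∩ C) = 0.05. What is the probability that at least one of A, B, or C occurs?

0.80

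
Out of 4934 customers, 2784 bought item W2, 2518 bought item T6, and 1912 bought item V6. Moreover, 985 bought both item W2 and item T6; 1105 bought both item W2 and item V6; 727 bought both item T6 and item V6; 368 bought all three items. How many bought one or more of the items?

4765

|union| = 2784 + 2518 + 1912 − 985 − 1105 − 727 + 368 = 4765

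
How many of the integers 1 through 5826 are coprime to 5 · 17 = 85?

By inclusion–exclusion:
1165 + 342 − 68 = 1439
5826 − 1439 = 4387

4387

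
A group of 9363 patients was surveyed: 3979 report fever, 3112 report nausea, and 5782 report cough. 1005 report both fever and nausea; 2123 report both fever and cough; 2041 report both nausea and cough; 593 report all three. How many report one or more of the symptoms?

8297

|at least one| = 3979 + 3112 + 5782 − 1005 − 2123 − 2041 + 593 = 8297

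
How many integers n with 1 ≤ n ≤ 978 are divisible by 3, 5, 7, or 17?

326 + 195 + 139 + 57 − 65 − 46 − 19 − 27 − 11 − 8 + 9 + 3 + 2 + 1 − 0 = 556

556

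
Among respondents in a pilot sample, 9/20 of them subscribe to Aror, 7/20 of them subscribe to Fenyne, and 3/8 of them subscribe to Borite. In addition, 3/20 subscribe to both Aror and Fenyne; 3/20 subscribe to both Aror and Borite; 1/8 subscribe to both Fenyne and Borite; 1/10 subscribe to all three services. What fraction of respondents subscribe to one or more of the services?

By inclusion-exclusion,
P(≥1) = 9/20 + 7/20 + 3/8 − 3/20 − 3/20 − 1/8 + 1/10 = 17/20

17/20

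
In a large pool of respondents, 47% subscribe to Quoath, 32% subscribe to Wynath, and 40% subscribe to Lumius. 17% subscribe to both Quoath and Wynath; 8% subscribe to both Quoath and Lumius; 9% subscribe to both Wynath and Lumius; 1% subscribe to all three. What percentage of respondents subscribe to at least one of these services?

P(at least one) = 47 + 32 + 40 − 17 − 8 − 9 + 1 = 86%

86%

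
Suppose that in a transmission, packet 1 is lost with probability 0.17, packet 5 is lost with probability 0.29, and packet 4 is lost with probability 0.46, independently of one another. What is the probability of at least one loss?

0.681778

P(none) = (1 − 0.17) × (1 − 0.29) × (1 − 0.46) = 0.83 × 0.71 × 0.54 = 0.318222
P(at least one) = 1 − 0.318222 = 0.681778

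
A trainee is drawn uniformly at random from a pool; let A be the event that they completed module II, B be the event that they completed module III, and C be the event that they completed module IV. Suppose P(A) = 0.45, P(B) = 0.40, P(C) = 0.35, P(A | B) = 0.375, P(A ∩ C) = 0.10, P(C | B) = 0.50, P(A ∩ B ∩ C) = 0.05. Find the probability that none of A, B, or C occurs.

P(A ∩ B) = P(B)·P(A|B) = 0.40 × 0.375 = 0.15
P(B ∩ C) = P(B)·P(C|B) = 0.40 × 0.50 = 0.20
Inclusion–exclusion gives
P(A ∪ B ∪ C) = 0.45 + 0.40 + 0.35 − 0.15 − 0.10 − 0.20 + 0.05 = 0.80
P(none) = 1 − 0.80 = 0.20

0.20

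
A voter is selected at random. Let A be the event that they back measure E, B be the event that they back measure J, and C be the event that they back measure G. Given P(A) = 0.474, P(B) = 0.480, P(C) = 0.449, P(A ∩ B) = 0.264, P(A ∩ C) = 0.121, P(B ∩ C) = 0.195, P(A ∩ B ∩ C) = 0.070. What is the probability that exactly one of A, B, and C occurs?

0.453

P(exactly one) = 0.474 + 0.480 + 0.449 − 2·0.264 − 2·0.121 − 2·0.195 + 3·0.070 = 0.453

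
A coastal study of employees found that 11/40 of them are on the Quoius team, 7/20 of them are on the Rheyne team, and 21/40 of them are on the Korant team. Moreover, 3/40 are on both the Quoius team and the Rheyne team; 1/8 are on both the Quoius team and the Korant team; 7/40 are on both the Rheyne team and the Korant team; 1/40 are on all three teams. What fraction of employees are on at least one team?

P(at least one) = 11/40 + 7/20 + 21/40 − 3/40 − 1/8 − 7/40 + 1/40 = 4/5

4/5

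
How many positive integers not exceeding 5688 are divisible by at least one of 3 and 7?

2438

By inclusion–exclusion:
1896 + 812 − 270 = 2438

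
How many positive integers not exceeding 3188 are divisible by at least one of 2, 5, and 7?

2095

Using inclusion–exclusion:
⌊3188/2⌋ + ⌊3188/5⌋ + ⌊3188/7⌋ − ⌊3188/10⌋ − ⌊3188/14⌋ − ⌊3188/35⌋ + ⌊3188/70⌋ = 1594 + 637 + 455 − 318 − 227 − 91 + 45 = 2095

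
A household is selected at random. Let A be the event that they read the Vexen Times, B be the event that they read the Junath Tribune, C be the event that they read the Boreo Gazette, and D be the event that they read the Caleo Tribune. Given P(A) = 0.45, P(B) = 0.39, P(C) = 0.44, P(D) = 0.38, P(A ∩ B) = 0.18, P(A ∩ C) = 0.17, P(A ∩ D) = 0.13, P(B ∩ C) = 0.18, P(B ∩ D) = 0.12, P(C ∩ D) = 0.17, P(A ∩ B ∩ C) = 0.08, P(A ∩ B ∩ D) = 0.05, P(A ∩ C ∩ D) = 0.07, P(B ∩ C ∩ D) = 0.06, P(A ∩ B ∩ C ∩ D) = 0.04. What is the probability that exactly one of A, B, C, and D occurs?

Using the inclusion–exclusion count for exactly one event:
P(exactly one) = 0.45 + 0.39 + 0.44 + 0.38 − 2·0.18 − 2·0.17 − 2·0.13 − 2·0.18 − 2·0.12 − 2·0.17 + 3·0.08 + 3·0.05 + 3·0.07 + 3·0.06 − 4·0.04 = 0.38

0.38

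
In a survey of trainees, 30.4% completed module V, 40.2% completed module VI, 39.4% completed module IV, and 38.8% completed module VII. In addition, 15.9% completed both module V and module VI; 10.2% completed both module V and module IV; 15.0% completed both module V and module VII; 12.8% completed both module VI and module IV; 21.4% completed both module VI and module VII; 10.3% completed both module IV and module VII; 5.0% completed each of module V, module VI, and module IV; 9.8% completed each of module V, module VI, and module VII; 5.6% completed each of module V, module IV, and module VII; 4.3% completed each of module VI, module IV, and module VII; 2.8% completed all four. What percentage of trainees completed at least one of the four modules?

Inclusion–exclusion gives
P(≥1) = 30.4 + 40.2 + 39.4 + 38.8 − 15.9 − 10.2 − 15.0 − 12.8 − 21.4 − 10.3 + 5.0 + 9.8 + 5.6 + 4.3 − 2.8 = 85.1%

85.1%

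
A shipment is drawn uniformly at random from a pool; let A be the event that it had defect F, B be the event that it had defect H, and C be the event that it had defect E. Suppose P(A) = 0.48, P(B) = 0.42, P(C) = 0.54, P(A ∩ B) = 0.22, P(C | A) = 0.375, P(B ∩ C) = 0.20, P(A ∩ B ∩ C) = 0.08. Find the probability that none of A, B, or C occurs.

P(A ∩ C) = P(A)·P(C|A) = 0.48 × 0.375 = 0.18
By inclusion–exclusion:
P(A ∪ B ∪ C) = 0.48 + 0.42 + 0.54 − 0.22 − 0.18 − 0.20 + 0.08 = 0.92
P(none) = 1 − 0.92 = 0.08

0.08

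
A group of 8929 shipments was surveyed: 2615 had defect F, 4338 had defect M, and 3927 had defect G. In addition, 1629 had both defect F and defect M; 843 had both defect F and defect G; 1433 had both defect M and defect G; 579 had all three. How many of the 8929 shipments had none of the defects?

N(≥1) = 2615 + 4338 + 3927 − 1629 − 843 − 1433 + 579 = 7554
None: 8929 − 7554 = 1375

1375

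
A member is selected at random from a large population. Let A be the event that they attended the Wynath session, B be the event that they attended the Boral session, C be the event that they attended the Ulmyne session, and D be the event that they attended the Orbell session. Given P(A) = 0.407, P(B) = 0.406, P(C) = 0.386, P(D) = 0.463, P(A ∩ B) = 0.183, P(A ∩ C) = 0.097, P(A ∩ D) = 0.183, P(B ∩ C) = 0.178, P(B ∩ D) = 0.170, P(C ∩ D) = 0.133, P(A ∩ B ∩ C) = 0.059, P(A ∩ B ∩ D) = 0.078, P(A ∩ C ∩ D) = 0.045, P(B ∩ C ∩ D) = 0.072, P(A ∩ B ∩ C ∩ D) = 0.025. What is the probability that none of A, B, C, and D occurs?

0.053

P(A ∪ B ∪ C ∪ D) = 0.407 + 0.406 + 0.386 + 0.463 − 0.183 − 0.097 − 0.183 − 0.178 − 0.170 − 0.133 + 0.059 + 0.078 + 0.045 + 0.072 − 0.025 = 0.947
P(none) = 1 − 0.947 = 0.053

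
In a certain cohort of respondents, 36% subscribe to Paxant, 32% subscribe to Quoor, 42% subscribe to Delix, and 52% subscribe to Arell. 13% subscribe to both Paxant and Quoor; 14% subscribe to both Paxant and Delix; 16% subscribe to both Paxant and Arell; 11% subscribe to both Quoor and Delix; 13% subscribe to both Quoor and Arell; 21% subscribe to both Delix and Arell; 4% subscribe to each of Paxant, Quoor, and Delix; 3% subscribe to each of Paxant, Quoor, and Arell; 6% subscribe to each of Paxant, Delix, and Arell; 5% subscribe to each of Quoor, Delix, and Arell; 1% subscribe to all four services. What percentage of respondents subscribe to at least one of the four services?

By inclusion–exclusion:
P(union) = 36 + 32 + 42 + 52 − 13 − 14 − 16 − 11 − 13 − 21 + 4 + 3 + 6 + 5 − 1 = 91%

91%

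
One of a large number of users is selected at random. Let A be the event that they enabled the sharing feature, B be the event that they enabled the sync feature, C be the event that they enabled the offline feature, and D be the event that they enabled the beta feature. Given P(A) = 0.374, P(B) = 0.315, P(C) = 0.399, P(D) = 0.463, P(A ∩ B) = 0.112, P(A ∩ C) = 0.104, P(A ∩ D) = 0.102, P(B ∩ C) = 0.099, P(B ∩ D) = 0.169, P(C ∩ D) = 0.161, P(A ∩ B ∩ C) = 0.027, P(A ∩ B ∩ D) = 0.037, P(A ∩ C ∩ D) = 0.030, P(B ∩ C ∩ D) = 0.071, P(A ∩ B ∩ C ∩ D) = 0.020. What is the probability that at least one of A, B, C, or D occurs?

0.949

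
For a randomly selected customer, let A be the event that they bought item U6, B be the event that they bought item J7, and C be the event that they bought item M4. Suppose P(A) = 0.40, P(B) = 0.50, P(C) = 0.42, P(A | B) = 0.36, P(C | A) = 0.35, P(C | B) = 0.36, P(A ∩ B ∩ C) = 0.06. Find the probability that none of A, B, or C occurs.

P(A ∩ B) = P(B)·P(A|B) = 0.50 × 0.36 = 0.18
P(A ∩ C) = P(A)·P(C|A) = 0.40 × 0.35 = 0.14
P(B ∩ C) = P(B)·P(C|B) = 0.50 × 0.36 = 0.18
By inclusion-exclusion,
P(A ∪ B ∪ C) = 0.40 + 0.50 + 0.42 − 0.18 − 0.14 − 0.18 + 0.06 = 0.88
P(none) = 1 − 0.88 = 0.12

0.12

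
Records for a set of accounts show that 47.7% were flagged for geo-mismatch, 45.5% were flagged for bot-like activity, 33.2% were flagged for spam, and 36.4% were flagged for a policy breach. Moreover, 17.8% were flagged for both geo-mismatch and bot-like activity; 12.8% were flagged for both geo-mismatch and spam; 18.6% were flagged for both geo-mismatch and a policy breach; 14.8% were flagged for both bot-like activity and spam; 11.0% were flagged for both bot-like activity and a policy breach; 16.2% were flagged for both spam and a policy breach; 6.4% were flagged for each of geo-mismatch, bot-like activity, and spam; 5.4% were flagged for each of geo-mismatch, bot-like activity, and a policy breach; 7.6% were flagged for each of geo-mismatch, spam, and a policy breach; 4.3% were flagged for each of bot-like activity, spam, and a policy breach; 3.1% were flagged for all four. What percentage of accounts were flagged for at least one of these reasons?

P(union) = 47.7 + 45.5 + 33.2 + 36.4 − 17.8 − 12.8 − 18.6 − 14.8 − 11.0 − 16.2 + 6.4 + 5.4 + 7.6 + 4.3 − 3.1 = 92.2%

92.2%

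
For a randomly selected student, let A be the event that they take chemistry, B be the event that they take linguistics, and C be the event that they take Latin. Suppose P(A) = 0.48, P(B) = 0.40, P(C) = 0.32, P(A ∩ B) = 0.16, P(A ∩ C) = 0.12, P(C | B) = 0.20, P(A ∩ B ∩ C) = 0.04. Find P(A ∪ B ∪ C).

P(B ∩ C) = P(B)·P(C|B) = 0.40 × 0.20 = 0.08
Inclusion–exclusion gives
P(A ∪ B ∪ C) = 0.48 + 0.40 + 0.32 − 0.16 − 0.12 − 0.08 + 0.04 = 0.88

0.88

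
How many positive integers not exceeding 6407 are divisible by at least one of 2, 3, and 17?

4396

floor(6407/2) + floor(6407/3) + floor(6407/17) − floor(6407/6) − floor(6407/34) − floor(6407/51) + floor(6407/102) = 3203 + 2135 + 376 − 1067 − 188 − 125 + 62 = 4396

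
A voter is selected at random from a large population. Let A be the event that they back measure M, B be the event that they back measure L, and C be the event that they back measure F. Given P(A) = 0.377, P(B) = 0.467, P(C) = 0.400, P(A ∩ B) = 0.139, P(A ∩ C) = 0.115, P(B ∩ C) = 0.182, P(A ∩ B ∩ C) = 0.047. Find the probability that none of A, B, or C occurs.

0.145

P(A ∪ B ∪ C) = 0.377 + 0.467 + 0.400 − 0.139 − 0.115 − 0.182 + 0.047 = 0.855
P(none) = 1 − 0.855 = 0.145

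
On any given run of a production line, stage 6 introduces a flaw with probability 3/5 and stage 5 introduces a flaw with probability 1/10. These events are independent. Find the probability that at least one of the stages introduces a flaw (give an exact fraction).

16/25

P(none) = (1 − 3/5) × (1 − 1/10) = 2/5 × 9/10 = 9/25
P(at least one) = 1 − 9/25 = 16/25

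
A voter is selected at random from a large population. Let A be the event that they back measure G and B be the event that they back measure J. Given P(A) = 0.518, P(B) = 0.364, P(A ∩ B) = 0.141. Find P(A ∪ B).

P(A ∪ B) = 0.518 + 0.364 − 0.141 = 0.741

0.741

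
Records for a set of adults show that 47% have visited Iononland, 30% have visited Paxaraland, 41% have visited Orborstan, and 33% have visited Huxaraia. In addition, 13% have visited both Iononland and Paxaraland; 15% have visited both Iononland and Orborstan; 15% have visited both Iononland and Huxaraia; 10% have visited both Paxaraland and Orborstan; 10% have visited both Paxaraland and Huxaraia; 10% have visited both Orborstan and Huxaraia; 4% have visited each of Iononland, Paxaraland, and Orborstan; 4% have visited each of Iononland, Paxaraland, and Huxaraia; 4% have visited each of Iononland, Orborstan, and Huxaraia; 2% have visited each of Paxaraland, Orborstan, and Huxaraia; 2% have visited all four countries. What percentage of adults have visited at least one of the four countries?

90%

P(≥1) = 47 + 30 + 41 + 33 − 13 − 15 − 15 − 10 − 10 − 10 + 4 + 4 + 4 + 2 − 2 = 90%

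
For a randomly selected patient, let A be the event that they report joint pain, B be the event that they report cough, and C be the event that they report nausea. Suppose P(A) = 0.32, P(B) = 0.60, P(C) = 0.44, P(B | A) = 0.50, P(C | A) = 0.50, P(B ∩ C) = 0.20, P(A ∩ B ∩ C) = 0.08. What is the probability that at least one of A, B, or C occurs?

P(A ∩ B) = P(A)·P(B|A) = 0.32 × 0.50 = 0.16
P(A ∩ C) = P(A)·P(C|A) = 0.32 × 0.50 = 0.16
P(A ∪ B ∪ C) = 0.32 + 0.60 + 0.44 − 0.16 − 0.16 − 0.20 + 0.08 = 0.92

0.92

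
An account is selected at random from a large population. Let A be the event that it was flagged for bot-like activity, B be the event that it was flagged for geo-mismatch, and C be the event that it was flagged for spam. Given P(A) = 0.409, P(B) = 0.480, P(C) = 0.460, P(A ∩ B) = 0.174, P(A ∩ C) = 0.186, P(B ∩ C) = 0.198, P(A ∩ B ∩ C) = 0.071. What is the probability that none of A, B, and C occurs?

0.138

Apply inclusion-exclusion:
P(A ∪ B ∪ C) = 0.409 + 0.480 + 0.460 − 0.174 − 0.186 − 0.198 + 0.071 = 0.862
P(none) = 1 − 0.862 = 0.138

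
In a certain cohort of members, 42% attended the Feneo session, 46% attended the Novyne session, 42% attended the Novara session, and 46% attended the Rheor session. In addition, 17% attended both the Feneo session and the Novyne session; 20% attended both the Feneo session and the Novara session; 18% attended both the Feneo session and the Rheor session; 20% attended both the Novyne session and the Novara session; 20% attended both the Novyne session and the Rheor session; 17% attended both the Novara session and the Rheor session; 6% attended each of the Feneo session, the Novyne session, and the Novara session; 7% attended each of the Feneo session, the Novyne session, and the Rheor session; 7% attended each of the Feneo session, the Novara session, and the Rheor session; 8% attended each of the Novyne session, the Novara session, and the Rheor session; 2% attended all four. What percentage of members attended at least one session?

90%

P(at least one) = 42 + 46 + 42 + 46 − 17 − 20 − 18 − 20 − 20 − 17 + 6 + 7 + 7 + 8 − 2 = 90%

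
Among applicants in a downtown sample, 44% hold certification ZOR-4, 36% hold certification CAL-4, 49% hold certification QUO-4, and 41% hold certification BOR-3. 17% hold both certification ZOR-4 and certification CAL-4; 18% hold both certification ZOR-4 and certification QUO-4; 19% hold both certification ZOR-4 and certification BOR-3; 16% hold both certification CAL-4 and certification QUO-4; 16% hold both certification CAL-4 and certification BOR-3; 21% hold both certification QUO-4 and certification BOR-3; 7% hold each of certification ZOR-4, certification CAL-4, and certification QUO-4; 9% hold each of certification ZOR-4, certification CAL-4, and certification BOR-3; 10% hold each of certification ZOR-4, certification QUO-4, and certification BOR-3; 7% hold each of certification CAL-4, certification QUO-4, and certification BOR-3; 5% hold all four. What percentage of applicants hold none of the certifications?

Inclusion–exclusion gives
P(at least one) = 44 + 36 + 49 + 41 − 17 − 18 − 19 − 16 − 16 − 21 + 7 + 9 + 10 + 7 − 5 = 91%
P(none) = 100% − 91% = 9%

9%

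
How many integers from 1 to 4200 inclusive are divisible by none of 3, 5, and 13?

1400 + 840 + 323 − 280 − 107 − 64 + 21 = 2133
4200 − 2133 = 2067

2067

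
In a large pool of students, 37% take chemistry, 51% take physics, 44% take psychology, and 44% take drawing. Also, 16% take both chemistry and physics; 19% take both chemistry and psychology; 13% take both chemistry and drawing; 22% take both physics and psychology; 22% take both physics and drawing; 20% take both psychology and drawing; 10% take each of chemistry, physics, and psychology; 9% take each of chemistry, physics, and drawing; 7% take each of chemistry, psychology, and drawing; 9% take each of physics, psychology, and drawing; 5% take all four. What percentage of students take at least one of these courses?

Inclusion–exclusion gives
P(union) = 37 + 51 + 44 + 44 − 16 − 19 − 13 − 22 − 22 − 20 + 10 + 9 + 7 + 9 − 5 = 94%

94%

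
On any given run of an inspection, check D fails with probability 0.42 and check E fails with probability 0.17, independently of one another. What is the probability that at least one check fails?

0.5186

Since the events are independent, P(none) is the product of the individual non-occurrence probabilities.
P(none) = (1 − 0.42) × (1 − 0.17) = 0.58 × 0.83 = 0.4814
P(at least one) = 1 − 0.4814 = 0.5186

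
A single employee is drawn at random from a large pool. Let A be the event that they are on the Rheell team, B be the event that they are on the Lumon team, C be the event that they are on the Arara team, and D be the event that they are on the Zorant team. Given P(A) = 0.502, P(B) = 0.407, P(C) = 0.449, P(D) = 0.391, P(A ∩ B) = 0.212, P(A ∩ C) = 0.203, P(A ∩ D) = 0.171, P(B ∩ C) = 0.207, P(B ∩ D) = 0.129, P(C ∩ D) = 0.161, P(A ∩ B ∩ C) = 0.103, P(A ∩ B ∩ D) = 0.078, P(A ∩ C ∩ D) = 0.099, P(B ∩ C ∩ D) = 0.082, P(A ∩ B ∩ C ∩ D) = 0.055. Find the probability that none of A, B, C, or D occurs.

Using inclusion–exclusion:
P(A ∪ B ∪ C ∪ D) = 0.502 + 0.407 + 0.449 + 0.391 − 0.212 − 0.203 − 0.171 − 0.207 − 0.129 − 0.161 + 0.103 + 0.078 + 0.099 + 0.082 − 0.055 = 0.973
P(none) = 1 − 0.973 = 0.027

0.027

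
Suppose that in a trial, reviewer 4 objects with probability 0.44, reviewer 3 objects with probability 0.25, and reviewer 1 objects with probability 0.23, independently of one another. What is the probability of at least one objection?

Independence gives P(none) = ∏(1 − pᵢ).
P(none) = (1 − 0.44) × (1 − 0.25) × (1 − 0.23) = 0.56 × 0.75 × 0.77 = 0.3234
P(at least one) = 1 − 0.3234 = 0.6766

0.6766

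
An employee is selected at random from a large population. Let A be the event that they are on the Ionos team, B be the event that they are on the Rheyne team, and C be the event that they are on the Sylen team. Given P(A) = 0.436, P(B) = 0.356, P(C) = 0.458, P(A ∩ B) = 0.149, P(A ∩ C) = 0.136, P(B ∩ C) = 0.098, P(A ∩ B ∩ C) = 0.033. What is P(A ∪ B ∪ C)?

0.900

P(A ∪ B ∪ C) = 0.436 + 0.356 + 0.458 − 0.149 − 0.136 − 0.098 + 0.033 = 0.900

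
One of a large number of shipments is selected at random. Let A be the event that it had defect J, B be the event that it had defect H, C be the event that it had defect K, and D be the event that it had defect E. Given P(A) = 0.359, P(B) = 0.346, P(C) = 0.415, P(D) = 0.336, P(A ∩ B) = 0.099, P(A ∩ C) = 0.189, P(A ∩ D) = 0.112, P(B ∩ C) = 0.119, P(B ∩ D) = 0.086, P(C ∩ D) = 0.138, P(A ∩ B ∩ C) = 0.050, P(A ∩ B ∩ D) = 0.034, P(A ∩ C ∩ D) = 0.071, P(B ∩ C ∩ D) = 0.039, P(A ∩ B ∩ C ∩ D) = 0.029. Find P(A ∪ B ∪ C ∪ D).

Using inclusion–exclusion:
P(A ∪ B ∪ C ∪ D) = 0.359 + 0.346 + 0.415 + 0.336 − 0.099 − 0.189 − 0.112 − 0.119 − 0.086 − 0.138 + 0.050 + 0.034 + 0.071 + 0.039 − 0.029 = 0.878

0.878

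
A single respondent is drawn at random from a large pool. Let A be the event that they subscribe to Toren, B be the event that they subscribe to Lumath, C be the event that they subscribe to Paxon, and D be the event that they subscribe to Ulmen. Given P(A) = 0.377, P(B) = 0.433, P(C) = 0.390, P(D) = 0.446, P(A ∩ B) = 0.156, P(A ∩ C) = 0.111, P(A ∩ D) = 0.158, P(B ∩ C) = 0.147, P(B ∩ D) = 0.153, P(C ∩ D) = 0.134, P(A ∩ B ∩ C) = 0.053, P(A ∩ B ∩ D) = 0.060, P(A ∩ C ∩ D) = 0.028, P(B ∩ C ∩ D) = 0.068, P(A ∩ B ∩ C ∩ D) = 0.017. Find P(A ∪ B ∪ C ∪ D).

0.979

P(A ∪ B ∪ C ∪ D) = 0.377 + 0.433 + 0.390 + 0.446 − 0.156 − 0.111 − 0.158 − 0.147 − 0.153 − 0.134 + 0.053 + 0.060 + 0.028 + 0.068 − 0.017 = 0.979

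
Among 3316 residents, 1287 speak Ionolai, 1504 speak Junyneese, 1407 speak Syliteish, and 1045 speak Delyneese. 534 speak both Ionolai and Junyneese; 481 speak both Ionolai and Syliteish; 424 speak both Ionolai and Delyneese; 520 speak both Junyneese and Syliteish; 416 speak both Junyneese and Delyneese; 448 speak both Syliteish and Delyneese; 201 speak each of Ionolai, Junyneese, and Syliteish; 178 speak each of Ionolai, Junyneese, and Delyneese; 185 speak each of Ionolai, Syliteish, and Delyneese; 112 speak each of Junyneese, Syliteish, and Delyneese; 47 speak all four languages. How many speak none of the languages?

267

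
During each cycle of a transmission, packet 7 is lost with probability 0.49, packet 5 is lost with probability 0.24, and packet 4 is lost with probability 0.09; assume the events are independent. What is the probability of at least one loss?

Since the events are independent, P(none) is the product of the individual non-occurrence probabilities.
P(none) = (1 − 0.49) × (1 − 0.24) × (1 − 0.09) = 0.51 × 0.76 × 0.91 = 0.352716
P(at least one) = 1 − 0.352716 = 0.647284

0.647284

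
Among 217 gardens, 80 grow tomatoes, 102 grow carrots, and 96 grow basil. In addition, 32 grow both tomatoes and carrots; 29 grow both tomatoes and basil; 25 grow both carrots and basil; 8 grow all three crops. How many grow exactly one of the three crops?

130

|exactly one| = 80 + 102 + 96 − 2·32 − 2·29 − 2·25 + 3·8 = 130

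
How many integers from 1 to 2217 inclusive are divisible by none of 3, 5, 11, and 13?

739 + 443 + 201 + 170 − 147 − 67 − 56 − 40 − 34 − 15 + 13 + 11 + 5 + 3 − 1 = 1225
2217 − 1225 = 992

992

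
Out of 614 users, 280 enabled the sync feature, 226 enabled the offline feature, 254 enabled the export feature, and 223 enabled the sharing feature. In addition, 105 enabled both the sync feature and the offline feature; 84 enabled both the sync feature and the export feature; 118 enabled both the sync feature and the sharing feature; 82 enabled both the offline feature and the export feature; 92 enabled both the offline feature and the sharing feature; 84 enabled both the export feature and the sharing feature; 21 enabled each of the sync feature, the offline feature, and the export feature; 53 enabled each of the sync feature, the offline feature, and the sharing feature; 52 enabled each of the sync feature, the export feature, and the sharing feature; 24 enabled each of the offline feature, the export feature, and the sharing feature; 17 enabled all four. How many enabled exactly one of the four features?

By inclusion–exclusion (exactly-one form):
N(exactly one) = 280 + 226 + 254 + 223 − 2·105 − 2·84 − 2·118 − 2·82 − 2·92 − 2·84 + 3·21 + 3·53 + 3·52 + 3·24 − 4·17 = 235

235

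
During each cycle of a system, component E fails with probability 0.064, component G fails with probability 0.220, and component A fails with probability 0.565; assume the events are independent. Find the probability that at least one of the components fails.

Since the events are independent, P(none) is the product of the individual non-occurrence probabilities.
P(none) = (1 − 0.064) × (1 − 0.220) × (1 − 0.565) = 0.936 × 0.780 × 0.435 = 0.3175848
P(at least one) = 1 − 0.3175848 = 0.6824152

0.6824152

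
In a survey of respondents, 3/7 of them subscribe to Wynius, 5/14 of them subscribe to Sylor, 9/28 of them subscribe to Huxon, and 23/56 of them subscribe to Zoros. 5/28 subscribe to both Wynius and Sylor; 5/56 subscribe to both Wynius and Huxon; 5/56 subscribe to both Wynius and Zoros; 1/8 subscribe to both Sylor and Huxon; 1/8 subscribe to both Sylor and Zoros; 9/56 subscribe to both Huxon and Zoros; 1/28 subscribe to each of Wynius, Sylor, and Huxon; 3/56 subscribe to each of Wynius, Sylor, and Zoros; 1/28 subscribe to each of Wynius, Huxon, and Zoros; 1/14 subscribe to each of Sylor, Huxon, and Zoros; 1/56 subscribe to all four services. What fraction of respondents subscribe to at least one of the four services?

Using inclusion–exclusion:
P(union) = 3/7 + 5/14 + 9/28 + 23/56 − 5/28 − 5/56 − 5/56 − 1/8 − 1/8 − 9/56 + 1/28 + 3/56 + 1/28 + 1/14 − 1/56 = 13/14

13/14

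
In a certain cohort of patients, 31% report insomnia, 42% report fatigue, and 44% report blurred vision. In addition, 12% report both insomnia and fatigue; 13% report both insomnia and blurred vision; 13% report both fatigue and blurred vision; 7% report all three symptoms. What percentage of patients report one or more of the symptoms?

Inclusion–exclusion gives
P(≥1) = 31 + 42 + 44 − 12 − 13 − 13 + 7 = 86%

86%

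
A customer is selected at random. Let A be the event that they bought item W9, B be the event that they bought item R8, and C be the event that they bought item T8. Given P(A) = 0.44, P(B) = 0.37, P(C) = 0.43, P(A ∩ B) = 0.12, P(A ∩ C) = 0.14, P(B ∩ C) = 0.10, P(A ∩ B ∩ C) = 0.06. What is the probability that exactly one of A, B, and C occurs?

0.70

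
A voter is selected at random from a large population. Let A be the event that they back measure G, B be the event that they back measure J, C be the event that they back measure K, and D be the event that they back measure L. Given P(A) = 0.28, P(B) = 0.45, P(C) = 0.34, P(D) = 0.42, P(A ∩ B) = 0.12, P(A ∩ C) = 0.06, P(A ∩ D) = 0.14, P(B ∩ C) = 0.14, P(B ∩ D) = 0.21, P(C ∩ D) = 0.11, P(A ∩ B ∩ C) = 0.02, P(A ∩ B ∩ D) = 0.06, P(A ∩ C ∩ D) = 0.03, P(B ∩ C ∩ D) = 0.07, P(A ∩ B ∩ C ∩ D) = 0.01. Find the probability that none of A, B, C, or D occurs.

P(A ∪ B ∪ C ∪ D) = 0.28 + 0.45 + 0.34 + 0.42 − 0.12 − 0.06 − 0.14 − 0.14 − 0.21 − 0.11 + 0.02 + 0.06 + 0.03 + 0.07 − 0.01 = 0.88
P(none) = 1 − 0.88 = 0.12

0.12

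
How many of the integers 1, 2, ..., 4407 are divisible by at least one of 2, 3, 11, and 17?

Inclusion–exclusion gives
floor(4407/2) + floor(4407/3) + floor(4407/11) + floor(4407/17) − floor(4407/6) − floor(4407/22) − floor(4407/34) − floor(4407/33) − floor(4407/51) − floor(4407/187) + floor(4407/66) + floor(4407/102) + floor(4407/374) + floor(4407/561) − floor(4407/1122) = 2203 + 1469 + 400 + 259 − 734 − 200 − 129 − 133 − 86 − 23 + 66 + 43 + 11 + 7 − 3 = 3150

3150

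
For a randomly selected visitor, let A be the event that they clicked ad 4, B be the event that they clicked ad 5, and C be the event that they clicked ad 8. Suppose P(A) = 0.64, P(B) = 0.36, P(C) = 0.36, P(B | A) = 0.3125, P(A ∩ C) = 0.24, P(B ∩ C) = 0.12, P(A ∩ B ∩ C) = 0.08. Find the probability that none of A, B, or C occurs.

0.12

P(A ∩ B) = P(A)·P(B|A) = 0.64 × 0.3125 = 0.20
By inclusion–exclusion:
P(A ∪ B ∪ C) = 0.64 + 0.36 + 0.36 − 0.20 − 0.24 − 0.12 + 0.08 = 0.88
P(none) = 1 − 0.88 = 0.12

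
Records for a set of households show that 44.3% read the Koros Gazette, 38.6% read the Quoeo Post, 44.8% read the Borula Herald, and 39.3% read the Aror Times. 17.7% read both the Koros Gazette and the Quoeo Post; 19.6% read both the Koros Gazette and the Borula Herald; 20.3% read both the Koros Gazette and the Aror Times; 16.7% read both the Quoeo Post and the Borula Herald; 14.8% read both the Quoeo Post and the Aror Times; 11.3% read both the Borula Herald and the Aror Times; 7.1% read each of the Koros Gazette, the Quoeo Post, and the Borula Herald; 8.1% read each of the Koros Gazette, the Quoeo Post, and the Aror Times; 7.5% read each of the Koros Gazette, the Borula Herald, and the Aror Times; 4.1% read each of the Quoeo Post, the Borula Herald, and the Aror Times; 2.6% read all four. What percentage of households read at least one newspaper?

P(≥1) = 44.3 + 38.6 + 44.8 + 39.3 − 17.7 − 19.6 − 20.3 − 16.7 − 14.8 − 11.3 + 7.1 + 8.1 + 7.5 + 4.1 − 2.6 = 90.8%

90.8%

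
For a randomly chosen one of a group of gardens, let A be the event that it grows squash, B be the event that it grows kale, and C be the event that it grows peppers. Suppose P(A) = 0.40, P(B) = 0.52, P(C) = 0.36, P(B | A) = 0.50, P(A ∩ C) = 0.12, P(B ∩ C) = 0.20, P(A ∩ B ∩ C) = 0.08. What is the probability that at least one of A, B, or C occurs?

P(A ∩ B) = P(A)·P(B|A) = 0.40 × 0.50 = 0.20
Inclusion–exclusion gives
P(A ∪ B ∪ C) = 0.40 + 0.52 + 0.36 − 0.20 − 0.12 − 0.20 + 0.08 = 0.84

0.84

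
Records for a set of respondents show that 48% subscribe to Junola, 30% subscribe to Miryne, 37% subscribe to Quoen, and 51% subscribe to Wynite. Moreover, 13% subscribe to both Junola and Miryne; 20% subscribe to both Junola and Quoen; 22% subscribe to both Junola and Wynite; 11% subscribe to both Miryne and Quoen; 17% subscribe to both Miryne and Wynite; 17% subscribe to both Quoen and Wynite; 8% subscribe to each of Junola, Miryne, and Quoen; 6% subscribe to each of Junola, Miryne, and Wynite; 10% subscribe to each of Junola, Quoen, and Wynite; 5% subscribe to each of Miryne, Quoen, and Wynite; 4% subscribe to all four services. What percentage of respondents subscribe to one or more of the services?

Apply inclusion-exclusion:
P(≥1) = 48 + 30 + 37 + 51 − 13 − 20 − 22 − 11 − 17 − 17 + 8 + 6 + 10 + 5 − 4 = 91%

91%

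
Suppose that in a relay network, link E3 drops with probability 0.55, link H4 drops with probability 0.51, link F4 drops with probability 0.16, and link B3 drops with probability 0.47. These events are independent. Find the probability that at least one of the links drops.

0.9018334

P(none) = (1 − 0.55) × (1 − 0.51) × (1 − 0.16) × (1 − 0.47) = 0.45 × 0.49 × 0.84 × 0.53 = 0.0981666
P(at least one) = 1 − 0.0981666 = 0.9018334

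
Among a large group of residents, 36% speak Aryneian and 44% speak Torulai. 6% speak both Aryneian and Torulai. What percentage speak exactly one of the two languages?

P(exactly one) = 36 + 44 − 2·6 = 68%

68%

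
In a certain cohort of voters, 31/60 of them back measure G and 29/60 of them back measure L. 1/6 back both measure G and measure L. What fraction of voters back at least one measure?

5/6

Apply inclusion-exclusion:
P(union) = 31/60 + 29/60 − 1/6 = 5/6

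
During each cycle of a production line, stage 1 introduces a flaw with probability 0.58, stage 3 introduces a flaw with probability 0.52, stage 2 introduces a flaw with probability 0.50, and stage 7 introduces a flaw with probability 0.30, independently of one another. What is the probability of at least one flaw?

0.92944

P(none) = (1 − 0.58) × (1 − 0.52) × (1 − 0.50) × (1 − 0.30) = 0.42 × 0.48 × 0.50 × 0.70 = 0.07056
P(at least one) = 1 − 0.07056 = 0.92944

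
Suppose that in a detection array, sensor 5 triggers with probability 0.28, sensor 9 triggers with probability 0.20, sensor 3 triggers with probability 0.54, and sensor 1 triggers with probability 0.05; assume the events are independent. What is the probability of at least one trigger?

0.748288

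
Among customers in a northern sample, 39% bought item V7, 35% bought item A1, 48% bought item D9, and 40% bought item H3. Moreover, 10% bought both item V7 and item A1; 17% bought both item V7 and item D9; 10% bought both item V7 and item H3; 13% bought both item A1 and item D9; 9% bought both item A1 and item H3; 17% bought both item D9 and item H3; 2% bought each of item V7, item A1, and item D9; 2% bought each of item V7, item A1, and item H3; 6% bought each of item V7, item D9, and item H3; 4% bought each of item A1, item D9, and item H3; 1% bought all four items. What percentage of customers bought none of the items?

By inclusion-exclusion,
P(≥1) = 39 + 35 + 48 + 40 − 10 − 17 − 10 − 13 − 9 − 17 + 2 + 2 + 6 + 4 − 1 = 99%
P(none) = 100% − 99% = 1%

1%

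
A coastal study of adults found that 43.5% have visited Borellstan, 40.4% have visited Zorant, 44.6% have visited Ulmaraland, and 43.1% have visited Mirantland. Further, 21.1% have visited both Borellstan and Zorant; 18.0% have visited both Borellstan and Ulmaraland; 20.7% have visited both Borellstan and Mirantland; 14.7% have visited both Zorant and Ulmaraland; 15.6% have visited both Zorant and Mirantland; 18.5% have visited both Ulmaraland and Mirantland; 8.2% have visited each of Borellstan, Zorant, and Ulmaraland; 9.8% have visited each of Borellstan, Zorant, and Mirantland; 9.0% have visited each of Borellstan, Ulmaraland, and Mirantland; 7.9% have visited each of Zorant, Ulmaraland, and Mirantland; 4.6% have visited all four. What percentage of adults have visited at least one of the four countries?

By inclusion–exclusion:
P(union) = 43.5 + 40.4 + 44.6 + 43.1 − 21.1 − 18.0 − 20.7 − 14.7 − 15.6 − 18.5 + 8.2 + 9.8 + 9.0 + 7.9 − 4.6 = 93.3%

93.3%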